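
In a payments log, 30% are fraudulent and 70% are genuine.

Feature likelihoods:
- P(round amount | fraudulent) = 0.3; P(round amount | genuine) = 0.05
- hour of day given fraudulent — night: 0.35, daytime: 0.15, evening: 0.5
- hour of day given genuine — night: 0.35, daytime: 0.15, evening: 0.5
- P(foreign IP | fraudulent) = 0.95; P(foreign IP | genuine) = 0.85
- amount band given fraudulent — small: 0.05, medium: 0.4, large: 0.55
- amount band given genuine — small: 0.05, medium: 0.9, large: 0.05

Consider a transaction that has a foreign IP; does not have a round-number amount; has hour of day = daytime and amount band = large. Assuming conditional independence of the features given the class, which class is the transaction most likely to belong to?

fraudulent: 0.3 × (1−0.3) × 0.15 × 0.95 × 0.55 = 0.01645875
genuine: 0.7 × (1−0.05) × 0.15 × 0.85 × 0.05 = 0.004239375
Highest score → fraudulent.

fraudulent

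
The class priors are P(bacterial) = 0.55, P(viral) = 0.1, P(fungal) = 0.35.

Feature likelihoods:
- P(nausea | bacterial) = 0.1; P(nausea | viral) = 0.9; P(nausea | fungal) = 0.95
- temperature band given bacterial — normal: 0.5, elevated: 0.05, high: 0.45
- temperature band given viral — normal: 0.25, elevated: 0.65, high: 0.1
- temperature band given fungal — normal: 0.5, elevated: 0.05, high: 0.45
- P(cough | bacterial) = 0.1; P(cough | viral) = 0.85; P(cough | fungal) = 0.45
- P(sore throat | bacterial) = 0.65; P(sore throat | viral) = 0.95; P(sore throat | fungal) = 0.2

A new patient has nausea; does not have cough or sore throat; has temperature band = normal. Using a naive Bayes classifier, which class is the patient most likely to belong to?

fungal

bacterial: 0.55 × 0.1 × 0.5 × (1−0.1) × (1−0.65) = 0.0086625
viral: 0.1 × 0.9 × 0.25 × (1−0.85) × (1−0.95) = 0.00016875
fungal: 0.35 × 0.95 × 0.5 × (1−0.45) × (1−0.2) = 0.07315
Highest score → fungal.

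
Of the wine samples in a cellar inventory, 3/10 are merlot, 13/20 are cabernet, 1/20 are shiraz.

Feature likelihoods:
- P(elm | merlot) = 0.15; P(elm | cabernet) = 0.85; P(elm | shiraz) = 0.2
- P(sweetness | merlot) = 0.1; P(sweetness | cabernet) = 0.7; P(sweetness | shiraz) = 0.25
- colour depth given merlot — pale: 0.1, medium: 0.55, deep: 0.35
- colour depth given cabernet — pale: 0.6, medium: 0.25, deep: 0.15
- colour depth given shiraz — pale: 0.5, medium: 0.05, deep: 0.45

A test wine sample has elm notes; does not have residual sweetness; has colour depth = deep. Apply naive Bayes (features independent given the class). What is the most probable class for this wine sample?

cabernet

merlot: 0.3 × 0.15 × (1−0.1) × 0.35 = 0.014175
cabernet: 0.65 × 0.85 × (1−0.7) × 0.15 = 0.0248625
shiraz: 0.05 × 0.2 × (1−0.25) × 0.45 = 0.003375
Highest score → cabernet.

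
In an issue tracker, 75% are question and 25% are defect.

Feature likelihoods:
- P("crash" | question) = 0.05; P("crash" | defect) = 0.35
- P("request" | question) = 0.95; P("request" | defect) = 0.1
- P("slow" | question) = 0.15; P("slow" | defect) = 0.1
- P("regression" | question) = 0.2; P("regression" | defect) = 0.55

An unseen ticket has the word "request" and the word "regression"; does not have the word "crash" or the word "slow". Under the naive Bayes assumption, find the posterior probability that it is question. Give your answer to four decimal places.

question: 0.75 × (1−0.05) × 0.95 × (1−0.15) × 0.2 = 0.11506875
defect: 0.25 × (1−0.35) × 0.1 × (1−0.1) × 0.55 = 0.00804375
P(question | x) = 0.11506875 / 0.1231125 ≈ 0.9347

0.9347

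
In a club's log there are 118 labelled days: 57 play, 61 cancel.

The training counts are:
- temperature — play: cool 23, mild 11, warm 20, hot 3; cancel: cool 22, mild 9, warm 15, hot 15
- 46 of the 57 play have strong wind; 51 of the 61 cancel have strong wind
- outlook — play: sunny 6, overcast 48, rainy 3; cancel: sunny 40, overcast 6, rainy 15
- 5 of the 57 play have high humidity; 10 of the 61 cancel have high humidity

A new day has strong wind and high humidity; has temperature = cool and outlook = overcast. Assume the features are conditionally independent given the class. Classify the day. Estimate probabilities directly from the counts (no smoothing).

play: (57/118) × (23/57) × (46/57) × (48/57) × (5/57) ≈ 0.0116196
cancel: (61/118) × (22/61) × (51/61) × (6/61) × (10/61) ≈ 0.00251346
Highest score → play.

play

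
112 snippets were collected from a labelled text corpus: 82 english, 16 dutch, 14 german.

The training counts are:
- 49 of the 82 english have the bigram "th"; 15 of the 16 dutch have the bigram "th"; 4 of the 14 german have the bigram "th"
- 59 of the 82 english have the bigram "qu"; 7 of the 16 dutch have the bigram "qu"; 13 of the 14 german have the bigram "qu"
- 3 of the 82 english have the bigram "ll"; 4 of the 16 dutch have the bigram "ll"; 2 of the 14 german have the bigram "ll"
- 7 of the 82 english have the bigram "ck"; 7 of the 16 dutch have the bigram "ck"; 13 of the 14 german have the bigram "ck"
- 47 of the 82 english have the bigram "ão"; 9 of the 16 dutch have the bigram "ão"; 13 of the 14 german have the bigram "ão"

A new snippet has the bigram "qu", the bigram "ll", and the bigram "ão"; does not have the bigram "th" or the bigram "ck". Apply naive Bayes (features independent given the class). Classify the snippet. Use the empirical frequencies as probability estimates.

english: (82/112) × (33/82) × (59/82) × (3/82) × (75/82) × (47/82) ≈ 0.00406605
dutch: (16/112) × (1/16) × (7/16) × (4/16) × (9/16) × (9/16) = 0.000308990478515625
german: (14/112) × (10/14) × (13/14) × (2/14) × (1/14) × (13/14) ≈ 0.000785573
Highest score → english.

english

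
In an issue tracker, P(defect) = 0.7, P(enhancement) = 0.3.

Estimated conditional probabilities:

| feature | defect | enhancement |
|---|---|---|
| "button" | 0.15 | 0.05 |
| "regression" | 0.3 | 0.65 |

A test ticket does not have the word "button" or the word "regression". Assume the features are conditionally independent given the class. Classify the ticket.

defect: 0.7 × (1−0.15) × (1−0.3) = 0.4165
enhancement: 0.3 × (1−0.05) × (1−0.65) = 0.09975
Highest score → defect.

defect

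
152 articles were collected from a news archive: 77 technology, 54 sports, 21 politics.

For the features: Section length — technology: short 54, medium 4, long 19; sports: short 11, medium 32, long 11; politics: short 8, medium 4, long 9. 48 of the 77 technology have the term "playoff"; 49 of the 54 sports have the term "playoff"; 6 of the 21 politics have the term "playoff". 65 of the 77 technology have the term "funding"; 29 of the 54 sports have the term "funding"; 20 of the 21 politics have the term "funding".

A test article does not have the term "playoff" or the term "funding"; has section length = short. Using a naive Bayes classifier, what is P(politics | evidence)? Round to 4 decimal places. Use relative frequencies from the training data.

technology: (77/152) × (54/77) × (29/77) × (12/77) ≈ 0.020852
sports: (54/152) × (11/54) × (5/54) × (25/54) ≈ 0.00310221
politics: (21/152) × (8/21) × (15/21) × (1/21) ≈ 0.00179019
P(politics | x) = 0.00179019 / 0.0257444 ≈ 0.0695

0.0695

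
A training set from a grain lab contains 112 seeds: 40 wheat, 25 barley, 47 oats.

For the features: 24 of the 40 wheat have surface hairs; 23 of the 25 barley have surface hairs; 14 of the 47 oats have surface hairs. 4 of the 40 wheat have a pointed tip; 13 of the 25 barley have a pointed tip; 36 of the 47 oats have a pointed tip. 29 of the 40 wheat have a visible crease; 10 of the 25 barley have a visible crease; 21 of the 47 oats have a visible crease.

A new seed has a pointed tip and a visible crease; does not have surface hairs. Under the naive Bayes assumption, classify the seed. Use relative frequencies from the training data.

wheat: (40/112) × (16/40) × (4/40) × (29/40) ≈ 0.0103571
barley: (25/112) × (2/25) × (13/25) × (10/25) ≈ 0.00371429
oats: (47/112) × (33/47) × (36/47) × (21/47) ≈ 0.100837
Highest score → oats.

oats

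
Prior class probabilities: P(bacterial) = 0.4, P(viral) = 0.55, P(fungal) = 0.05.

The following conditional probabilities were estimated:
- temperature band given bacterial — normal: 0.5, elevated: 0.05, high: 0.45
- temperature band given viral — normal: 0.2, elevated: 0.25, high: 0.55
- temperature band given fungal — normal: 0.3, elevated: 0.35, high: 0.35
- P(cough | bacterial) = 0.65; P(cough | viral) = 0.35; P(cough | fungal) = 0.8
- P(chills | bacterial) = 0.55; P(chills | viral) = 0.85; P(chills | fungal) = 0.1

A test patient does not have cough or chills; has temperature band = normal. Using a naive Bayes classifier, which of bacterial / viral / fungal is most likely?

bacterial

bacterial: 0.4 × 0.5 × (1−0.65) × (1−0.55) = 0.0315
viral: 0.55 × 0.2 × (1−0.35) × (1−0.85) = 0.010725
fungal: 0.05 × 0.3 × (1−0.8) × (1−0.1) = 0.0027
Highest score → bacterial.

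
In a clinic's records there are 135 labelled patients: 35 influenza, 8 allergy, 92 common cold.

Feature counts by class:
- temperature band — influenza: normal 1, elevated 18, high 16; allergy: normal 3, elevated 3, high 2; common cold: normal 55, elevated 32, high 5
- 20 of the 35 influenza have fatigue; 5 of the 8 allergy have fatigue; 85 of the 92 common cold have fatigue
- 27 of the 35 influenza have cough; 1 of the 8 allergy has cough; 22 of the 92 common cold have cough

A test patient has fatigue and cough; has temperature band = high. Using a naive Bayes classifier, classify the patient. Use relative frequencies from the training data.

influenza: (35/135) × (16/35) × (20/35) × (27/35) ≈ 0.0522449
allergy: (8/135) × (2/8) × (5/8) × (1/8) ≈ 0.00115741
common cold: (92/135) × (5/92) × (85/92) × (22/92) ≈ 0.0081828
Highest score → influenza.

influenza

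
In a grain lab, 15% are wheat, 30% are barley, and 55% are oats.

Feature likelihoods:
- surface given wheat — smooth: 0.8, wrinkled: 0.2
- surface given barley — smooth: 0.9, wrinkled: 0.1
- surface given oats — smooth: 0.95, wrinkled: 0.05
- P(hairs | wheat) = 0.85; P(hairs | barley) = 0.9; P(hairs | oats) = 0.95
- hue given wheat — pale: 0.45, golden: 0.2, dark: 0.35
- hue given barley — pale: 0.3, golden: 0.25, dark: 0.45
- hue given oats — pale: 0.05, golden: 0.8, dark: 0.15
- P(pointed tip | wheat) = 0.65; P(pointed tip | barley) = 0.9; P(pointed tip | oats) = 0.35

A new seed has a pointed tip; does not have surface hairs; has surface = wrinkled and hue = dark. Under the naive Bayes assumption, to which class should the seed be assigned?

wheat: 0.15 × 0.2 × (1−0.85) × 0.35 × 0.65 = 0.00102375
barley: 0.3 × 0.1 × (1−0.9) × 0.45 × 0.9 = 0.001215
oats: 0.55 × 0.05 × (1−0.95) × 0.15 × 0.35 = 0.0000721875
Highest score → barley.

barley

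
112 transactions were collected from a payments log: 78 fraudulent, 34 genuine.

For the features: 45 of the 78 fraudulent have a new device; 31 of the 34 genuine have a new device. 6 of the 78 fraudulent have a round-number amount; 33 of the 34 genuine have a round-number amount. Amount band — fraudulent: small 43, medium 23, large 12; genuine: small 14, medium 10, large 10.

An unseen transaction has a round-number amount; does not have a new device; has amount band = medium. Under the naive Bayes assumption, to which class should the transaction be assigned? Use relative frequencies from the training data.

genuine

fraudulent: (78/112) × (33/78) × (6/78) × (23/78) ≈ 0.00668322
genuine: (34/112) × (3/34) × (33/34) × (10/34) ≈ 0.00764644
Highest score → genuine.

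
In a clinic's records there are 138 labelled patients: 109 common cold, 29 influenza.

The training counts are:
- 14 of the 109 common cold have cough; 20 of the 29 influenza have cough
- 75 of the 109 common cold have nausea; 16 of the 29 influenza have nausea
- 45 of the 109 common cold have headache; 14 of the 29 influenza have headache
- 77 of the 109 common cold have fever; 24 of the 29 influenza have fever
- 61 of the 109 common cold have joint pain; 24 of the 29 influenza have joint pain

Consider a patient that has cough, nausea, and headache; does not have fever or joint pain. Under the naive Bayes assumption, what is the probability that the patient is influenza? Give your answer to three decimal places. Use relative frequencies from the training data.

0.235

common cold: (109/138) × (14/109) × (75/109) × (45/109) × (32/109) × (48/109) ≈ 0.0037257
influenza: (29/138) × (20/29) × (16/29) × (14/29) × (5/29) × (5/29) ≈ 0.00114748
P(influenza | x) = 0.00114748 / 0.00487318 ≈ 0.235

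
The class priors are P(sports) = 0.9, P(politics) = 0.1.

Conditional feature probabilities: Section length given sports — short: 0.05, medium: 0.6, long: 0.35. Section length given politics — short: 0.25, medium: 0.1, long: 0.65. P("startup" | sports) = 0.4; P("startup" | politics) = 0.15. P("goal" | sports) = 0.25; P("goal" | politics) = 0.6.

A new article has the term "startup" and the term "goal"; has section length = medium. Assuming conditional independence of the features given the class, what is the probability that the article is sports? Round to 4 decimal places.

0.9836

sports: 0.9 × 0.6 × 0.4 × 0.25 = 0.054
politics: 0.1 × 0.1 × 0.15 × 0.6 = 0.0009
P(sports | x) = 0.054 / 0.0549 ≈ 0.9836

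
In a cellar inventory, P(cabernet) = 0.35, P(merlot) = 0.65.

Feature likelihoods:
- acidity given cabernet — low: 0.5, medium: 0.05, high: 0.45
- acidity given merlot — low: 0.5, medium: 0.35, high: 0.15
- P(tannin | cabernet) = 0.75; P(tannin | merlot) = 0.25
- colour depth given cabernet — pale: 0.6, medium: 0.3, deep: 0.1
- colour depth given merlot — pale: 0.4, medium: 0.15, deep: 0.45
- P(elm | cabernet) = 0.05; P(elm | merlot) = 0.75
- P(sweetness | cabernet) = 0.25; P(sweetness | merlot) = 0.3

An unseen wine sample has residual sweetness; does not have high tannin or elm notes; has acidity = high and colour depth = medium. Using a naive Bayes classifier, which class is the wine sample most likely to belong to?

cabernet

cabernet: 0.35 × 0.45 × (1−0.75) × 0.3 × (1−0.05) × 0.25 = 0.00280546875
merlot: 0.65 × 0.15 × (1−0.25) × 0.15 × (1−0.75) × 0.3 = 0.00082265625
Highest score → cabernet.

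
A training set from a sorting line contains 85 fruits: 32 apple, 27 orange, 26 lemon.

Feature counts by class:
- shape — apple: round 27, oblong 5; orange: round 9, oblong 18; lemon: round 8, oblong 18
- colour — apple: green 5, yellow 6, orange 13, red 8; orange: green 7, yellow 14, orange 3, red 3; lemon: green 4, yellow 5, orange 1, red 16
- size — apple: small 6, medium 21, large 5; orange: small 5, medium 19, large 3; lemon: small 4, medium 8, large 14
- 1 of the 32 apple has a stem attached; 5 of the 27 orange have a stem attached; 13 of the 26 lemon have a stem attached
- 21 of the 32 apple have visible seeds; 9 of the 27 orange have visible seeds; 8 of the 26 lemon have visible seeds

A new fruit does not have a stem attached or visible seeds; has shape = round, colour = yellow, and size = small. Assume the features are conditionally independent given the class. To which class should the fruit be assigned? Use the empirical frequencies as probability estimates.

orange

apple: (32/85) × (27/32) × (6/32) × (6/32) × (31/32) × (11/32) ≈ 0.00371879
orange: (27/85) × (9/27) × (14/27) × (5/27) × (22/27) × (18/27) ≈ 0.00552283
lemon: (26/85) × (8/26) × (5/26) × (4/26) × (13/26) × (18/26) ≈ 0.000963881
Highest score → orange.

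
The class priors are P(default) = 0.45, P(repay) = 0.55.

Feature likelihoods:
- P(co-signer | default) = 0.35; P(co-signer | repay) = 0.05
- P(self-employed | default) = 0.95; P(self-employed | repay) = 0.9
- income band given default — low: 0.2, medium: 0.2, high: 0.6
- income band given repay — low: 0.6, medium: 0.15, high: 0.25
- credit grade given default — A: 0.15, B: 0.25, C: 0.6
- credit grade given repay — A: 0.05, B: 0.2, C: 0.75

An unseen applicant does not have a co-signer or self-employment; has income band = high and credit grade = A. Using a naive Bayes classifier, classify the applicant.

default

default: 0.45 × (1−0.35) × (1−0.95) × 0.6 × 0.15 = 0.00131625
repay: 0.55 × (1−0.05) × (1−0.9) × 0.25 × 0.05 = 0.000653125
Highest score → default.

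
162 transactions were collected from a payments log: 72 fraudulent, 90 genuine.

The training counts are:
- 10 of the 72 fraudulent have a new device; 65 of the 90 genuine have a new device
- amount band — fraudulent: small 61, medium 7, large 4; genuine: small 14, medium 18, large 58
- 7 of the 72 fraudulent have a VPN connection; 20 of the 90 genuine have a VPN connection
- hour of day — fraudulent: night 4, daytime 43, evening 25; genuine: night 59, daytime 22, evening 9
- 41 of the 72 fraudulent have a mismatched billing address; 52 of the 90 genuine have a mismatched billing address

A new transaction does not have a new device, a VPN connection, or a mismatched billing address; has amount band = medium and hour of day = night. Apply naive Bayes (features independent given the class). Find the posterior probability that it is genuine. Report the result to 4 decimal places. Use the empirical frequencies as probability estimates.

0.8921

fraudulent: (72/162) × (62/72) × (7/72) × (65/72) × (4/72) × (31/72) ≈ 0.000803489
genuine: (90/162) × (25/90) × (18/90) × (70/90) × (59/90) × (38/90) ≈ 0.00664448
P(genuine | x) = 0.00664448 / 0.007447969 ≈ 0.8921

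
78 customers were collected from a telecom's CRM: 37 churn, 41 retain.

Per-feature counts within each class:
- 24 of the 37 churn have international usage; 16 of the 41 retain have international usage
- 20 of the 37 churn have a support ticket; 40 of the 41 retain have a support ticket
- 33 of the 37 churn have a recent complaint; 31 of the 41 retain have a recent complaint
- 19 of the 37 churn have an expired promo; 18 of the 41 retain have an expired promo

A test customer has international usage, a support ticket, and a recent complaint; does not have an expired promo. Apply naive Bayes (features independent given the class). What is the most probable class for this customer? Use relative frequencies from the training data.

retain

churn: (37/78) × (24/37) × (20/37) × (33/37) × (18/37) ≈ 0.0721652
retain: (41/78) × (16/41) × (40/41) × (31/41) × (23/41) ≈ 0.0848835
Highest score → retain.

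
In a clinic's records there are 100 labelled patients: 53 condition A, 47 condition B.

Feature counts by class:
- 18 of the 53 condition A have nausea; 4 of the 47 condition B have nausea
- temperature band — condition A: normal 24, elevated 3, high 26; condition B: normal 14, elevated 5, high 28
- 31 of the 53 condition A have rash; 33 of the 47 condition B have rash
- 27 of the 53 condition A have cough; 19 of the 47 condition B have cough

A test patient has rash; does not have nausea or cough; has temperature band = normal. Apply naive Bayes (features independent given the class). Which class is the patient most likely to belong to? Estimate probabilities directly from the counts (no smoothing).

condition B

condition A: (53/100) × (35/53) × (24/53) × (31/53) × (26/53) ≈ 0.0454765
condition B: (47/100) × (43/47) × (14/47) × (33/47) × (28/47) ≈ 0.0535766
Highest score → condition B.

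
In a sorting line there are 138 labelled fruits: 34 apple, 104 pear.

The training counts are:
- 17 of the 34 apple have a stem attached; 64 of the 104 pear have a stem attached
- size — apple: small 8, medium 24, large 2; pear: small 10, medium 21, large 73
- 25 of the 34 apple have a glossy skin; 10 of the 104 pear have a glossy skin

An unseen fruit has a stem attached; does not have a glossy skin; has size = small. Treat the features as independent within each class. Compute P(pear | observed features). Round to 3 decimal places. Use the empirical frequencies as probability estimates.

0.840

apple: (34/138) × (17/34) × (8/34) × (9/34) ≈ 0.00767263
pear: (104/138) × (64/104) × (10/104) × (94/104) ≈ 0.0403053
P(pear | x) = 0.0403053 / 0.04797793 ≈ 0.840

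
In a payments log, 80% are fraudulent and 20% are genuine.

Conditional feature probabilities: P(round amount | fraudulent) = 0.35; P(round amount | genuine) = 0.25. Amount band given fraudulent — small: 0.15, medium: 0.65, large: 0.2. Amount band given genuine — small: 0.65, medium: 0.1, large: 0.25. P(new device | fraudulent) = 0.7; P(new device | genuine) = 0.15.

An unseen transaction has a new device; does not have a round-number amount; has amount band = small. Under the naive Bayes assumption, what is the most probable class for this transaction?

fraudulent: 0.8 × (1−0.35) × 0.15 × 0.7 = 0.0546
genuine: 0.2 × (1−0.25) × 0.65 × 0.15 = 0.014625
Highest score → fraudulent.

fraudulent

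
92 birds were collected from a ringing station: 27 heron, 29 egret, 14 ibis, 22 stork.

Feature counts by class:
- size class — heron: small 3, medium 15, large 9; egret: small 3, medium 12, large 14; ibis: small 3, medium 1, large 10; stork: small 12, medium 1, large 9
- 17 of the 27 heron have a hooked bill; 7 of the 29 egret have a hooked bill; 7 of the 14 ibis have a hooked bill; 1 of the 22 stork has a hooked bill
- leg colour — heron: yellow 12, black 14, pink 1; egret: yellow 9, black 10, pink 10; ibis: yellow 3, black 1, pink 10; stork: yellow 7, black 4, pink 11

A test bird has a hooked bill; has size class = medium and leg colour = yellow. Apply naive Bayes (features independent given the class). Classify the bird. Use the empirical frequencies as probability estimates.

heron: (27/92) × (15/27) × (17/27) × (12/27) ≈ 0.0456253
egret: (29/92) × (12/29) × (7/29) × (9/29) ≈ 0.00977098
ibis: (14/92) × (1/14) × (7/14) × (3/14) ≈ 0.0011646
stork: (22/92) × (1/22) × (1/22) × (7/22) ≈ 0.000157204
Highest score → heron.

heron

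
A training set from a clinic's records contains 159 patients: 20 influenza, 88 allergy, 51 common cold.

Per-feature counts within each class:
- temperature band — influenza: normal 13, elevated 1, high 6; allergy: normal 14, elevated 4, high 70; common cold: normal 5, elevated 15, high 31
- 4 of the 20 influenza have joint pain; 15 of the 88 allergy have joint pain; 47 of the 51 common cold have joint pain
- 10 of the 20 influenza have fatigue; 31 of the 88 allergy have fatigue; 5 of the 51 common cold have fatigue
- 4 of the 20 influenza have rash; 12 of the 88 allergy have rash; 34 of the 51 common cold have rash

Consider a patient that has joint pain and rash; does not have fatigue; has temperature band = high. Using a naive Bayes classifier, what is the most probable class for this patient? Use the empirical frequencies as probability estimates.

influenza: (20/159) × (6/20) × (4/20) × (10/20) × (4/20) ≈ 0.000754717
allergy: (88/159) × (70/88) × (15/88) × (57/88) × (12/88) ≈ 0.00662827
common cold: (51/159) × (31/51) × (47/51) × (46/51) × (34/51) ≈ 0.108041
Highest score → common cold.

common cold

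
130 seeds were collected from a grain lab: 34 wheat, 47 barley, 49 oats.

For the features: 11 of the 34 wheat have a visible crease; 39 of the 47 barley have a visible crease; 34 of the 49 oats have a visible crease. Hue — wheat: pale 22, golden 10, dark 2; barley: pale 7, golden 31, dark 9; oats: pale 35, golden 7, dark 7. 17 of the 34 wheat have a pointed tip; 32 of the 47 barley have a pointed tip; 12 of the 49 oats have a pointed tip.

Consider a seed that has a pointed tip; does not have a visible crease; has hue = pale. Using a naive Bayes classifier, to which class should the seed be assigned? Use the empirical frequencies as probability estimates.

wheat

wheat: (34/130) × (23/34) × (22/34) × (17/34) ≈ 0.0572398
barley: (47/130) × (8/47) × (7/47) × (32/47) ≈ 0.00624021
oats: (49/130) × (15/49) × (35/49) × (12/49) ≈ 0.0201839
Highest score → wheat.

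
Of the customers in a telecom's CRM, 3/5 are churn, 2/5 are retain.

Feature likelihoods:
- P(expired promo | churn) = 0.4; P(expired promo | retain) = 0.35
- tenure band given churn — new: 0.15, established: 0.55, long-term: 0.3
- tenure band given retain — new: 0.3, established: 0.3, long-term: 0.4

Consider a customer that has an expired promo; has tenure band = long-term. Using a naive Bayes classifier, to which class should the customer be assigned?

churn: 0.6 × 0.4 × 0.3 = 0.072
retain: 0.4 × 0.35 × 0.4 = 0.056
Highest score → churn.

churn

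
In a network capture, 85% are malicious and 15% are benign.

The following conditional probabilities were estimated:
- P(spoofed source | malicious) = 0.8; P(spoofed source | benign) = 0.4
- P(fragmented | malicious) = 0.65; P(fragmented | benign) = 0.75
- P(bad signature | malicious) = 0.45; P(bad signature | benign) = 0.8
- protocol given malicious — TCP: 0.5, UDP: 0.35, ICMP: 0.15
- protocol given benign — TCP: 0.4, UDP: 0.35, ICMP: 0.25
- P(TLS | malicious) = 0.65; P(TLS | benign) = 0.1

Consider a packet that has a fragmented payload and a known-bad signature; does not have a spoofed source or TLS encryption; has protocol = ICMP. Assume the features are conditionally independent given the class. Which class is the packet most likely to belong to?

malicious: 0.85 × (1−0.8) × 0.65 × 0.45 × 0.15 × (1−0.65) = 0.0026105625
benign: 0.15 × (1−0.4) × 0.75 × 0.8 × 0.25 × (1−0.1) = 0.01215
Highest score → benign.

benign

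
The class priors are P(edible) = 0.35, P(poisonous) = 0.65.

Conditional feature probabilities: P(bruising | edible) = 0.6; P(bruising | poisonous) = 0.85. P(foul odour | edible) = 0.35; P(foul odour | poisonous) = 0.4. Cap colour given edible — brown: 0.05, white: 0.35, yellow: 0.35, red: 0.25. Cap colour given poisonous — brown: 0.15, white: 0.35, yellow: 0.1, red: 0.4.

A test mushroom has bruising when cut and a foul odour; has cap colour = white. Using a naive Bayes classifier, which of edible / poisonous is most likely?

poisonous

edible: 0.35 × 0.6 × 0.35 × 0.35 = 0.025725
poisonous: 0.65 × 0.85 × 0.4 × 0.35 = 0.07735
Highest score → poisonous.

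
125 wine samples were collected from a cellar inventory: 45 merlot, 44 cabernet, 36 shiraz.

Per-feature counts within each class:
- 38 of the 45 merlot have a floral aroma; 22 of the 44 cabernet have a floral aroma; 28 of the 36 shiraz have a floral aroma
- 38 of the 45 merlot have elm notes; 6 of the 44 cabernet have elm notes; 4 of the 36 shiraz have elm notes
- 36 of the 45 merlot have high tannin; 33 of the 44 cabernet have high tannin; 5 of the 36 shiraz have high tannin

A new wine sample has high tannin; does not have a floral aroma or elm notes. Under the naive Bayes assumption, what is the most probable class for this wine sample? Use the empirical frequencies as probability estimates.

merlot: (45/125) × (7/45) × (7/45) × (36/45) ≈ 0.00696889
cabernet: (44/125) × (22/44) × (38/44) × (33/44) = 0.114
shiraz: (36/125) × (8/36) × (32/36) × (5/36) ≈ 0.00790123
Highest score → cabernet.

cabernet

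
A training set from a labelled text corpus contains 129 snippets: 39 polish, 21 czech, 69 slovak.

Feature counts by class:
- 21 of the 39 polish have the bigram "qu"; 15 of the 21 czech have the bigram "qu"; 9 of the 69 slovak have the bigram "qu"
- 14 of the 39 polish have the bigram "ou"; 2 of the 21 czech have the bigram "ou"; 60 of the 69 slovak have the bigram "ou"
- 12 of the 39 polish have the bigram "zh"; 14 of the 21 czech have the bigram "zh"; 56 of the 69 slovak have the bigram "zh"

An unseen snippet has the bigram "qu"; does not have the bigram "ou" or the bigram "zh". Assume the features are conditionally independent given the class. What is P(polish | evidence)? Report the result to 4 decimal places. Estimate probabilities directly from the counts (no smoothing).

0.6626

polish: (39/129) × (21/39) × (25/39) × (27/39) ≈ 0.0722444
czech: (21/129) × (15/21) × (19/21) × (7/21) ≈ 0.0350683
slovak: (69/129) × (9/69) × (9/69) × (13/69) ≈ 0.00171451
P(polish | x) = 0.0722444 / 0.10902721 ≈ 0.6626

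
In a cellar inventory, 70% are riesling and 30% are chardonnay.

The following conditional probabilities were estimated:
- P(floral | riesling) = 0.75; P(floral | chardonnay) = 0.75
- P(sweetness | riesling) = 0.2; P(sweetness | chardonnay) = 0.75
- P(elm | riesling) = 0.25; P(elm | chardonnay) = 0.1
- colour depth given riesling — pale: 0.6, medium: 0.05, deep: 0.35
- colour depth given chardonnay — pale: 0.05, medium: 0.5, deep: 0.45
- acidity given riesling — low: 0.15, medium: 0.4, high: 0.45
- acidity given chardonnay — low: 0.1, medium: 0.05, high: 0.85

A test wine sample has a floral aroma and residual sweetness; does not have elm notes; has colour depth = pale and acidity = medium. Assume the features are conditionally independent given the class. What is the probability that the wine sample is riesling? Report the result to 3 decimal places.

0.980

riesling: 0.7 × 0.75 × 0.2 × (1−0.25) × 0.6 × 0.4 = 0.0189
chardonnay: 0.3 × 0.75 × 0.75 × (1−0.1) × 0.05 × 0.05 = 0.0003796875
P(riesling | x) = 0.0189 / 0.0192796875 ≈ 0.980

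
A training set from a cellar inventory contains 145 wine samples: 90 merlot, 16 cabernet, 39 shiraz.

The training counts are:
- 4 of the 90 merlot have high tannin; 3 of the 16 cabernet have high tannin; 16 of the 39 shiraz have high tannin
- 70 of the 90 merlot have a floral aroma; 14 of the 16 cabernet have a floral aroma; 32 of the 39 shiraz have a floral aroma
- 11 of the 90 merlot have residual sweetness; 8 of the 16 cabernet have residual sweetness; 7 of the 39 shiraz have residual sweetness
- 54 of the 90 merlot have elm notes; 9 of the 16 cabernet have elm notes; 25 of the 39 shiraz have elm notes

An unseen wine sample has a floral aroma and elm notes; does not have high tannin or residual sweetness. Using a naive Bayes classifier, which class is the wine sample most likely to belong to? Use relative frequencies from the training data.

merlot

merlot: (90/145) × (86/90) × (70/90) × (79/90) × (54/90) ≈ 0.242953
cabernet: (16/145) × (13/16) × (14/16) × (8/16) × (9/16) ≈ 0.0220636
shiraz: (39/145) × (23/39) × (32/39) × (32/39) × (25/39) ≈ 0.0684551
Highest score → merlot.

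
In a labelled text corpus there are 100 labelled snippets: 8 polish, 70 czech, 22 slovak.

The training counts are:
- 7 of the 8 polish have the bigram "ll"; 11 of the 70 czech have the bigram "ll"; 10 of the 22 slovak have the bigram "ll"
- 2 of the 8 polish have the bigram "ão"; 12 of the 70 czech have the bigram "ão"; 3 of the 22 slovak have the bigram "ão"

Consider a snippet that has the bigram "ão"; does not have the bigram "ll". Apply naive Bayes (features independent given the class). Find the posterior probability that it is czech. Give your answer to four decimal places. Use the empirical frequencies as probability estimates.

polish: (8/100) × (1/8) × (2/8) = 0.0025
czech: (70/100) × (59/70) × (12/70) ≈ 0.101143
slovak: (22/100) × (12/22) × (3/22) ≈ 0.0163636
P(czech | x) = 0.101143 / 0.1200066 ≈ 0.8428

0.8428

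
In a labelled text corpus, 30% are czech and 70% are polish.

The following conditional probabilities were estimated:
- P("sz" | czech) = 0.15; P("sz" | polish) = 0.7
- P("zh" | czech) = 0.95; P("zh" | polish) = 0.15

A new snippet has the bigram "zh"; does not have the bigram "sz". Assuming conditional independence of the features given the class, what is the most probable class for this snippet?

czech

czech: 0.3 × (1−0.15) × 0.95 = 0.24225
polish: 0.7 × (1−0.7) × 0.15 = 0.0315
Highest score → czech.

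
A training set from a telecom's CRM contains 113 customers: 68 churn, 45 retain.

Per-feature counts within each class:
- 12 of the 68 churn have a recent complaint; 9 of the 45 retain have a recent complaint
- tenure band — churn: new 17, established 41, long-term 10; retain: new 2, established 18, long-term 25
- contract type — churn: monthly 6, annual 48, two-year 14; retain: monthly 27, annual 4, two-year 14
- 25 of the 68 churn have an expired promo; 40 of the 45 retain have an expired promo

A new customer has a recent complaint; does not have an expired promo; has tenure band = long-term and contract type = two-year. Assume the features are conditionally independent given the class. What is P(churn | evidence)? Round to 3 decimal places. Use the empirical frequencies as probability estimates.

0.571

churn: (68/113) × (12/68) × (10/68) × (14/68) × (43/68) ≈ 0.00203316
retain: (45/113) × (9/45) × (25/45) × (14/45) × (5/45) ≈ 0.00152955
P(churn | x) = 0.00203316 / 0.00356271 ≈ 0.571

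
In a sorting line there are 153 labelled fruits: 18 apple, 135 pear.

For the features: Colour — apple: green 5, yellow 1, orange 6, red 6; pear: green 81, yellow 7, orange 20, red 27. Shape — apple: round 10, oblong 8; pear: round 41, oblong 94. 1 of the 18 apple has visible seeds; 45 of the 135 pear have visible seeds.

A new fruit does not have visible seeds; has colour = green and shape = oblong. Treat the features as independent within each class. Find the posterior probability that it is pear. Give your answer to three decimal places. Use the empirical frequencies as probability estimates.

0.947

apple: (18/153) × (5/18) × (8/18) × (17/18) ≈ 0.0137174
pear: (135/153) × (81/135) × (94/135) × (90/135) ≈ 0.245752
P(pear | x) = 0.245752 / 0.2594694 ≈ 0.947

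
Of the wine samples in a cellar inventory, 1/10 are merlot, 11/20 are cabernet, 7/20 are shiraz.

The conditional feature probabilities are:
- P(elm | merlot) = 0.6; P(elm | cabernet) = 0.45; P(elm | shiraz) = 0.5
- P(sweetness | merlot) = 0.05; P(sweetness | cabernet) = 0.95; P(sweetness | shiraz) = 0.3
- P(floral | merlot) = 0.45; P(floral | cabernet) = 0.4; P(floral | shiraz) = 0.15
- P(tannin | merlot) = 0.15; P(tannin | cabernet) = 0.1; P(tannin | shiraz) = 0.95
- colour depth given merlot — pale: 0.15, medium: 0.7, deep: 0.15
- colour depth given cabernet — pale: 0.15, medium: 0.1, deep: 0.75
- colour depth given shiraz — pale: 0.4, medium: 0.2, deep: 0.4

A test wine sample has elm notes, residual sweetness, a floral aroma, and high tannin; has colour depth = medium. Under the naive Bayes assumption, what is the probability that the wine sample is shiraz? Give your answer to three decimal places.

merlot: 0.1 × 0.6 × 0.05 × 0.45 × 0.15 × 0.7 = 0.00014175
cabernet: 0.55 × 0.45 × 0.95 × 0.4 × 0.1 × 0.1 = 0.0009405
shiraz: 0.35 × 0.5 × 0.3 × 0.15 × 0.95 × 0.2 = 0.00149625
P(shiraz | x) = 0.00149625 / 0.0025785 ≈ 0.580

0.580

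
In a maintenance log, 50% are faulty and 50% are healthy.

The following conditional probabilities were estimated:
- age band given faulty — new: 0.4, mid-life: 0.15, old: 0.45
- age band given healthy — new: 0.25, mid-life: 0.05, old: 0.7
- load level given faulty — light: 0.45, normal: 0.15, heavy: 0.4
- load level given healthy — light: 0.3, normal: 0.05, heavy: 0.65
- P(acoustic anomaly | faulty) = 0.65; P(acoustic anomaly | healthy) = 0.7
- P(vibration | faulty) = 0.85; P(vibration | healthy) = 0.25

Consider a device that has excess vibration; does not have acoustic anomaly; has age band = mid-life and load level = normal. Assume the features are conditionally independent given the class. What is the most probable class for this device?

faulty

faulty: 0.5 × 0.15 × 0.15 × (1−0.65) × 0.85 = 0.003346875
healthy: 0.5 × 0.05 × 0.05 × (1−0.7) × 0.25 = 0.00009375
Highest score → faulty.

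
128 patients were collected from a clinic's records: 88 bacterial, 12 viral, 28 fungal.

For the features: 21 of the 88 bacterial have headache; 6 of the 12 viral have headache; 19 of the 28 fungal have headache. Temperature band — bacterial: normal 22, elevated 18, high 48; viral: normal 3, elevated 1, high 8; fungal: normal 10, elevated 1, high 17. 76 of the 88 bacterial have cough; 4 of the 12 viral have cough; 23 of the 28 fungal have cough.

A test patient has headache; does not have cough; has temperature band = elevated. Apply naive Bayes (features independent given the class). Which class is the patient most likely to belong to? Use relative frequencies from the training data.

bacterial: (88/128) × (21/88) × (18/88) × (12/88) ≈ 0.00457612
viral: (12/128) × (6/12) × (1/12) × (8/12) ≈ 0.00260417
fungal: (28/128) × (19/28) × (1/28) × (5/28) ≈ 0.000946668
Highest score → bacterial.

bacterial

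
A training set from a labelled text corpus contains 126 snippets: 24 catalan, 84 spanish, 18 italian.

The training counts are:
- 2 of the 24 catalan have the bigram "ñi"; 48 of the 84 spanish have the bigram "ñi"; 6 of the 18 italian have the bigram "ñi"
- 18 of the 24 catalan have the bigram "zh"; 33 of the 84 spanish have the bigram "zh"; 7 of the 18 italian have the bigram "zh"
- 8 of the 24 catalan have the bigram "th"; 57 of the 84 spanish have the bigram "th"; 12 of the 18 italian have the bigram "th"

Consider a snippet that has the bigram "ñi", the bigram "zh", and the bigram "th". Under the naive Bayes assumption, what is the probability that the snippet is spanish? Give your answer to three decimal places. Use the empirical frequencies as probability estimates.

0.862

catalan: (24/126) × (2/24) × (18/24) × (8/24) ≈ 0.00396825
spanish: (84/126) × (48/84) × (33/84) × (57/84) ≈ 0.101555
italian: (18/126) × (6/18) × (7/18) × (12/18) ≈ 0.0123457
P(spanish | x) = 0.101555 / 0.11786895 ≈ 0.862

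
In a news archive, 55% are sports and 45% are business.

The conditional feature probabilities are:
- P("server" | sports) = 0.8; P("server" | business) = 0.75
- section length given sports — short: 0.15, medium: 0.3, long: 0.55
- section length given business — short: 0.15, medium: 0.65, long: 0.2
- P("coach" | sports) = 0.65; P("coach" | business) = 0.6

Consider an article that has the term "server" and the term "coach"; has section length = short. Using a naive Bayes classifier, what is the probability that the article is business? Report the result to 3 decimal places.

0.415

sports: 0.55 × 0.8 × 0.15 × 0.65 = 0.0429
business: 0.45 × 0.75 × 0.15 × 0.6 = 0.030375
P(business | x) = 0.030375 / 0.073275 ≈ 0.415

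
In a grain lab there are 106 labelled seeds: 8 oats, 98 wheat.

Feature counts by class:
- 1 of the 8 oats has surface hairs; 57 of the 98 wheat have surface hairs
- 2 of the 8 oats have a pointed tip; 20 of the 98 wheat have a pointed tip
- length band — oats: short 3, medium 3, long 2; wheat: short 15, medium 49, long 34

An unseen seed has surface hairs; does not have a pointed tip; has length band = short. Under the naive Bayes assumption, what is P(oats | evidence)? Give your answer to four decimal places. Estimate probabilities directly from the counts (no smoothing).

0.0389

oats: (8/106) × (1/8) × (6/8) × (3/8) ≈ 0.0026533
wheat: (98/106) × (57/98) × (78/98) × (15/98) ≈ 0.0655093
P(oats | x) = 0.0026533 / 0.0681626 ≈ 0.0389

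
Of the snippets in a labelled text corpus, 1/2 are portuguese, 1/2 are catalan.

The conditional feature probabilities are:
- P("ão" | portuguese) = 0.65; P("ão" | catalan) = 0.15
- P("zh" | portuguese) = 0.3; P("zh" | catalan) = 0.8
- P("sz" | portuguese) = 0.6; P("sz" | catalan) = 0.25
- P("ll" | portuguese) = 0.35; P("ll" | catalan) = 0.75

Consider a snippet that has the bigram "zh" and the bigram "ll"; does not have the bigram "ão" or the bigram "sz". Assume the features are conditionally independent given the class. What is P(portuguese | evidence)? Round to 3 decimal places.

portuguese: 0.5 × (1−0.65) × 0.3 × (1−0.6) × 0.35 = 0.00735
catalan: 0.5 × (1−0.15) × 0.8 × (1−0.25) × 0.75 = 0.19125
P(portuguese | x) = 0.00735 / 0.1986 ≈ 0.037

0.037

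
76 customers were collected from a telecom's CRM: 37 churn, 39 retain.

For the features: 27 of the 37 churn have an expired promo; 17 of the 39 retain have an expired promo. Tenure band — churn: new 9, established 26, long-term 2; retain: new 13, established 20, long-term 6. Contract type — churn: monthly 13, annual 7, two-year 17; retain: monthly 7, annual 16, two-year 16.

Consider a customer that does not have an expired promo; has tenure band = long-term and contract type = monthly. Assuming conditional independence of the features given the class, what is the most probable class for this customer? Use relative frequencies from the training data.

retain

churn: (37/76) × (10/37) × (2/37) × (13/37) ≈ 0.00249894
retain: (39/76) × (22/39) × (6/39) × (7/39) ≈ 0.00799336
Highest score → retain.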